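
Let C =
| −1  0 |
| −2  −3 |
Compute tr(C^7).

tr C = −4 and det C = 3, so the characteristic polynomial is λ² − (−4)λ + (3) with roots −3 and −1.
Eigenvectors give P = [[0, 1], [1, −1]] with P⁻¹ = [[1, 1], [1, 0]], and C = P·diag(−3, −1)·P⁻¹.
Then C^7 = P·diag(−2187, −1)·P⁻¹ = [[0, −1], [−2187, 1]] · [[1, 1], [1, 0]] = [[−1, 0], [−2186, −2187]].

−2188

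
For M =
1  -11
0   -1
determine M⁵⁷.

[[1, -11], [0, -1]]

M² = I (check: tr M = 0 and det M = -1), so M⁵⁷ = M since 57 is odd.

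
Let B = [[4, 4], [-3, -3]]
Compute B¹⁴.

B² = B (a projection; rank 1, trace 1), so B¹⁴ = B.

[[4, 4], [-3, -3]]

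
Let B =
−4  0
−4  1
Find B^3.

[[−64, 0], [−52, 1]]

B^2 = [[16, 0], [12, 1]]
B^3 = [[−64, 0], [−52, 1]]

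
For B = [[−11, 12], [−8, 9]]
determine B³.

[[−83, 84], [−56, 57]]

tr B = −2 and det B = −3, so the characteristic polynomial is λ² − (−2)λ + (−3) with roots −3 and 1.
Eigenvectors give P = [[−3, 1], [−2, 1]] with P⁻¹ = [[−1, 1], [−2, 3]], and B = P·diag(−3, 1)·P⁻¹.
Then B³ = P·diag(−27, 1)·P⁻¹ = [[81, 1], [54, 1]] · [[−1, 1], [−2, 3]] = [[−83, 84], [−56, 57]].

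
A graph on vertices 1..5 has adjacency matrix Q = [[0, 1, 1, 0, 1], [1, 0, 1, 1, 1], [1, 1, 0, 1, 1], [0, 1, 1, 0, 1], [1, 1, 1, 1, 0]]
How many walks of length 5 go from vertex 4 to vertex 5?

The number of length-5 walks from vertex 4 to vertex 5 is entry (4,5) of Q⁵, where Q is the adjacency matrix.
Q² = [[3, 2, 2, 3, 2], [2, 4, 3, 2, 3], [2, 3, 4, 2, 3], [3, 2, 2, 3, 2], [2, 3, 3, 2, 4]]
Q³ = [[6, 10, 10, 6, 10], [10, 10, 11, 10, 11], [10, 11, 10, 10, 11], [6, 10, 10, 6, 10], [10, 11, 11, 10, 10]]
Q⁴ = [[30, 32, 32, 30, 32], [32, 42, 41, 32, 41], [32, 41, 42, 32, 41], [30, 32, 32, 30, 32], [32, 41, 41, 32, 42]]
Q⁵ = [[96, 124, 124, 96, 124], [124, 146, 147, 124, 147], [124, 147, 146, 124, 147], [96, 124, 124, 96, 124], [124, 147, 147, 124, 146]]

124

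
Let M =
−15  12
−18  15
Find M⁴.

[[81, 0], [0, 81]]

tr M = 0 and det M = −9, so the characteristic polynomial is λ² − (0)λ + (−9) with roots −3 and 3.
Eigenvectors give P = [[1, 2], [1, 3]] with P⁻¹ = [[3, −2], [−1, 1]], and M = P·diag(−3, 3)·P⁻¹.
Then M⁴ = P·diag(81, 81)·P⁻¹ = [[81, 162], [81, 243]] · [[3, −2], [−1, 1]] = [[81, 0], [0, 81]].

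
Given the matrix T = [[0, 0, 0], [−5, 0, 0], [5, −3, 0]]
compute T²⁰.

[[0, 0, 0], [0, 0, 0], [0, 0, 0]]

T is strictly triangular, hence nilpotent: T³ = 0, so T²⁰ = 0.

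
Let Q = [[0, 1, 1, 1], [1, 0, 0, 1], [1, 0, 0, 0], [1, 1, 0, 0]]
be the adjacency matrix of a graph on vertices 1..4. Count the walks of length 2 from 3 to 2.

The number of length-2 walks from vertex 3 to vertex 2 is entry (3,2) of Q^2, where Q is the adjacency matrix.
Q^2 = [[3, 1, 0, 1], [1, 2, 1, 1], [0, 1, 1, 1], [1, 1, 1, 2]]

1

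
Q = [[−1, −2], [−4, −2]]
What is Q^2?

[[9, 6], [12, 12]]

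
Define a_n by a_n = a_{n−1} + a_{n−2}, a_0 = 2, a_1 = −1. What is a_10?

13

With companion matrix Q = [[1, 1], [1, 0]], [a_n, a_{n−1}]ᵀ = Q·[a_{n−1}, a_{n−2}]ᵀ, so [a_10, a_9]ᵀ = Q^9·[a_1, a_0]ᵀ.
Q^9 = [[55, 34], [34, 21]], giving [a_10, a_9]ᵀ = [[13], [8]].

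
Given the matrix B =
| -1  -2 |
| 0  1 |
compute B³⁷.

B² = I (check: tr B = 0 and det B = -1), so B³⁷ = B since 37 is odd.

[[-1, -2], [0, 1]]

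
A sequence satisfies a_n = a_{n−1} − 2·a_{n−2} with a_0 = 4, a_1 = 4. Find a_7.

−12

With companion matrix B = [[1, −2], [1, 0]], [a_n, a_{n−1}]ᵀ = B·[a_{n−1}, a_{n−2}]ᵀ, so [a_7, a_6]ᵀ = B⁶·[a_1, a_0]ᵀ.
B⁶ = [[7, −10], [5, 2]], giving [a_7, a_6]ᵀ = [[−12], [28]].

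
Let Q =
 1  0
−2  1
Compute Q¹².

[[1, 0], [−24, 1]]

Q = I + N where N = [[0, 0], [−2, 0]] is strictly lower-triangular, so N² = 0.
(I + N)¹² = I + 12·N = [[1, 0], [−24, 1]].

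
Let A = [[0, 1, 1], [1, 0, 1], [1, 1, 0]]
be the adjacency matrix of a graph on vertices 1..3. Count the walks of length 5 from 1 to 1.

10

The number of length-5 walks from vertex 1 to vertex 1 is entry (1,1) of A^5, where A is the adjacency matrix.
A^2 = [[2, 1, 1], [1, 2, 1], [1, 1, 2]]
A^3 = [[2, 3, 3], [3, 2, 3], [3, 3, 2]]
A^4 = [[6, 5, 5], [5, 6, 5], [5, 5, 6]]
A^5 = [[10, 11, 11], [11, 10, 11], [11, 11, 10]]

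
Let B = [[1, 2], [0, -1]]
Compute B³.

[[1, 2], [0, -1]]

B² = [[1, 0], [0, 1]]
B³ = [[1, 2], [0, -1]]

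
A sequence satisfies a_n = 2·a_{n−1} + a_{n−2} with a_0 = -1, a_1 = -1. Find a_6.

-99

With companion matrix M = [[2, 1], [1, 0]], [a_n, a_{n−1}]ᵀ = M·[a_{n−1}, a_{n−2}]ᵀ, so [a_6, a_5]ᵀ = M^5·[a_1, a_0]ᵀ.
M^5 = [[70, 29], [29, 12]], giving [a_6, a_5]ᵀ = [[-99], [-41]].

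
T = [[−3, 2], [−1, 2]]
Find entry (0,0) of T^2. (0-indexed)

7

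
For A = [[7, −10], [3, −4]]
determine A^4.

[[91, −150], [45, −74]]

tr A = 3 and det A = 2, so the characteristic polynomial is λ² − (3)λ + (2) with roots 2 and 1.
Eigenvectors give P = [[2, −5], [1, −3]] with P⁻¹ = [[3, −5], [1, −2]], and A = P·diag(2, 1)·P⁻¹.
Then A^4 = P·diag(16, 1)·P⁻¹ = [[32, −5], [16, −3]] · [[3, −5], [1, −2]] = [[91, −150], [45, −74]].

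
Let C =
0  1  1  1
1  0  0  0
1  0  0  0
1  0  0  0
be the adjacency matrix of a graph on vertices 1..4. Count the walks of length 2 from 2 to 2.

1

The number of length-2 walks from vertex 2 to vertex 2 is entry (2,2) of C², where C is the adjacency matrix.
C² = [[3, 0, 0, 0], [0, 1, 1, 1], [0, 1, 1, 1], [0, 1, 1, 1]]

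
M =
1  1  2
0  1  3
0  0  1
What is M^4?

M = I + N where N = [[0, 1, 2], [0, 0, 3], [0, 0, 0]] is strictly upper-triangular, so N^3 = 0.
(I + N)^4 = I + 4·N + 6·N^2 = [[1, 4, 26], [0, 1, 12], [0, 0, 1]].

[[1, 4, 26], [0, 1, 12], [0, 0, 1]]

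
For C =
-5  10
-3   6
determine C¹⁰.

[[-5, 10], [-3, 6]]

C² = C (a projection; rank 1, trace 1), so C¹⁰ = C.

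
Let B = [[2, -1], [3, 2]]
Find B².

[[1, -4], [12, 1]]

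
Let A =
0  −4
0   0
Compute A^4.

A is strictly triangular, hence nilpotent: A^2 = 0, so A^4 = 0.

[[0, 0], [0, 0]]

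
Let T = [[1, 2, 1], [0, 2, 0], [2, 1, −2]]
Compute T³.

[[1, 19, 5], [0, 8, 0], [10, 10, −14]]

T² = [[3, 7, −1], [0, 4, 0], [−2, 4, 6]]
T³ = [[1, 19, 5], [0, 8, 0], [10, 10, −14]]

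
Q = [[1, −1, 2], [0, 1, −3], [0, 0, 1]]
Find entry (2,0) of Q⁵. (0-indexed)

0

Q = I + N where N = [[0, −1, 2], [0, 0, −3], [0, 0, 0]] is strictly upper-triangular, so N³ = 0.
(I + N)⁵ = I + 5·N + 10·N² = [[1, −5, 40], [0, 1, −15], [0, 0, 1]].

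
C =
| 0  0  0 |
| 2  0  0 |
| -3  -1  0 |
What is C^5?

C is strictly triangular, hence nilpotent: C^3 = 0, so C^5 = 0.

[[0, 0, 0], [0, 0, 0], [0, 0, 0]]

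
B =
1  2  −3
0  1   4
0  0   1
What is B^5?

B = I + N where N = [[0, 2, −3], [0, 0, 4], [0, 0, 0]] is strictly upper-triangular, so N^3 = 0.
(I + N)^5 = I + 5·N + 10·N^2 = [[1, 10, 65], [0, 1, 20], [0, 0, 1]].

[[1, 10, 65], [0, 1, 20], [0, 0, 1]]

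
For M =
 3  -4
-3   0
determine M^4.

M^2 = [[21, -12], [-9, 12]]
M^3 = [[99, -84], [-63, 36]]
M^4 = [[549, -396], [-297, 252]]

[[549, -396], [-297, 252]]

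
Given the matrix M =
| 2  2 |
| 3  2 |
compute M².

[[10, 8], [12, 10]]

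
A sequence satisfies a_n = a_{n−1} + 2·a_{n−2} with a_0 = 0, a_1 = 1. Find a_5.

With companion matrix A = [[1, 2], [1, 0]], [a_n, a_{n−1}]ᵀ = A·[a_{n−1}, a_{n−2}]ᵀ, so [a_5, a_4]ᵀ = A⁴·[a_1, a_0]ᵀ.
A⁴ = [[11, 10], [5, 6]], giving [a_5, a_4]ᵀ = [[11], [5]].

11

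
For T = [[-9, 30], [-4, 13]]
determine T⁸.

[[-32799, 98400], [-13120, 39361]]

tr T = 4 and det T = 3, so the characteristic polynomial is λ² − (4)λ + (3) with roots 3 and 1.
Eigenvectors give P = [[5, 3], [2, 1]] with P⁻¹ = [[-1, 3], [2, -5]], and T = P·diag(3, 1)·P⁻¹.
Then T⁸ = P·diag(6561, 1)·P⁻¹ = [[32805, 3], [13122, 1]] · [[-1, 3], [2, -5]] = [[-32799, 98400], [-13120, 39361]].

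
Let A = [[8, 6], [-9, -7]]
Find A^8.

[[766, 510], [-765, -509]]

tr A = 1 and det A = -2, so the characteristic polynomial is λ² − (1)λ + (-2) with roots -1 and 2.
Eigenvectors give P = [[2, -1], [-3, 1]] with P⁻¹ = [[-1, -1], [-3, -2]], and A = P·diag(-1, 2)·P⁻¹.
Then A^8 = P·diag(1, 256)·P⁻¹ = [[2, -256], [-3, 256]] · [[-1, -1], [-3, -2]] = [[766, 510], [-765, -509]].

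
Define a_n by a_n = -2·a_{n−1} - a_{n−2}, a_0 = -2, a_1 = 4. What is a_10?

With companion matrix M = [[-2, -1], [1, 0]], [a_n, a_{n−1}]ᵀ = M·[a_{n−1}, a_{n−2}]ᵀ, so [a_10, a_9]ᵀ = M⁹·[a_1, a_0]ᵀ.
M⁹ = [[-10, -9], [9, 8]], giving [a_10, a_9]ᵀ = [[-22], [20]].

-22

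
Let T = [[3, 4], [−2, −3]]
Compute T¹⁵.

[[3, 4], [−2, −3]]

T² = I (check: tr T = 0 and det T = −1), so T¹⁵ = T since 15 is odd.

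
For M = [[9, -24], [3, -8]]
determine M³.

[[9, -24], [3, -8]]

M² = M (a projection; rank 1, trace 1), so M³ = M.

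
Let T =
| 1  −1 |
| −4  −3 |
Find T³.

[[−3, −11], [−44, −47]]

T² = [[5, 2], [8, 13]]
T³ = [[−3, −11], [−44, −47]]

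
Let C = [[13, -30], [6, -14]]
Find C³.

[[37, -90], [18, -44]]

tr C = -1 and det C = -2, so the characteristic polynomial is λ² − (-1)λ + (-2) with roots 1 and -2.
Eigenvectors give P = [[5, 2], [2, 1]] with P⁻¹ = [[1, -2], [-2, 5]], and C = P·diag(1, -2)·P⁻¹.
Then C³ = P·diag(1, -8)·P⁻¹ = [[5, -16], [2, -8]] · [[1, -2], [-2, 5]] = [[37, -90], [18, -44]].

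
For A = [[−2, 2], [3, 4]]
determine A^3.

[[−8, 36], [54, 100]]

A^2 = [[10, 4], [6, 22]]
A^3 = [[−8, 36], [54, 100]]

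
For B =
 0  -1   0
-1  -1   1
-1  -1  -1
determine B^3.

[[0, -1, 2], [1, 1, 3], [-3, -5, 3]]

B^2 = [[1, 1, -1], [0, 1, -2], [2, 3, 0]]
B^3 = [[0, -1, 2], [1, 1, 3], [-3, -5, 3]]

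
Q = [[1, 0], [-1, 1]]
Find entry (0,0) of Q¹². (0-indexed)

1

Q = I + N where N = [[0, 0], [-1, 0]] is strictly lower-triangular, so N² = 0.
(I + N)¹² = I + 12·N = [[1, 0], [-12, 1]].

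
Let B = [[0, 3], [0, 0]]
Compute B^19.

B is strictly triangular, hence nilpotent: B^2 = 0, so B^19 = 0.

[[0, 0], [0, 0]]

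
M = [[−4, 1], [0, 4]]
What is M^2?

[[16, 0], [0, 16]]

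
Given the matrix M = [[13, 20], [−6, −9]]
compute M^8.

[[39361, 65600], [−19680, −32799]]

tr M = 4 and det M = 3, so the characteristic polynomial is λ² − (4)λ + (3) with roots 1 and 3.
Eigenvectors give P = [[5, 2], [−3, −1]] with P⁻¹ = [[−1, −2], [3, 5]], and M = P·diag(1, 3)·P⁻¹.
Then M^8 = P·diag(1, 6561)·P⁻¹ = [[5, 13122], [−3, −6561]] · [[−1, −2], [3, 5]] = [[39361, 65600], [−19680, −32799]].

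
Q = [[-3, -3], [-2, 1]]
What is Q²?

[[15, 6], [4, 7]]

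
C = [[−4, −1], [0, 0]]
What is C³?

C² = [[16, 4], [0, 0]]
C³ = [[−64, −16], [0, 0]]

[[−64, −16], [0, 0]]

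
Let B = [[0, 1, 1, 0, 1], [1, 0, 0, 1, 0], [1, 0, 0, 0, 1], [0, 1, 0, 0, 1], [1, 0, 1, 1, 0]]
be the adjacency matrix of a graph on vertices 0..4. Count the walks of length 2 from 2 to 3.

1

The number of length-2 walks from vertex 2 to vertex 3 is entry (2,3) of B², where B is the adjacency matrix.
B² = [[3, 0, 1, 2, 1], [0, 2, 1, 0, 2], [1, 1, 2, 1, 1], [2, 0, 1, 2, 0], [1, 2, 1, 0, 3]]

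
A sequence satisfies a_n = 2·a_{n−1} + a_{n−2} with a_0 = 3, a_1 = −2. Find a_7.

−128

With companion matrix B = [[2, 1], [1, 0]], [a_n, a_{n−1}]ᵀ = B·[a_{n−1}, a_{n−2}]ᵀ, so [a_7, a_6]ᵀ = B^6·[a_1, a_0]ᵀ.
B^6 = [[169, 70], [70, 29]], giving [a_7, a_6]ᵀ = [[−128], [−53]].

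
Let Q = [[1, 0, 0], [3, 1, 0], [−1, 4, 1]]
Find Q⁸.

Q = I + N where N = [[0, 0, 0], [3, 0, 0], [−1, 4, 0]] is strictly lower-triangular, so N³ = 0.
(I + N)⁸ = I + 8·N + 28·N² = [[1, 0, 0], [24, 1, 0], [328, 32, 1]].

[[1, 0, 0], [24, 1, 0], [328, 32, 1]]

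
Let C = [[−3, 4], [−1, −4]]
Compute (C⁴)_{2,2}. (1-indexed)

−52

C² = [[5, −28], [7, 12]]
C³ = [[13, 132], [−33, −20]]
C⁴ = [[−171, −476], [119, −52]]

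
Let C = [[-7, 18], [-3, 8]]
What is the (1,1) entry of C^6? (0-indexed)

190

tr C = 1 and det C = -2, so the characteristic polynomial is λ² − (1)λ + (-2) with roots 2 and -1.
Eigenvectors give P = [[-2, -3], [-1, -1]] with P⁻¹ = [[1, -3], [-1, 2]], and C = P·diag(2, -1)·P⁻¹.
Then C^6 = P·diag(64, 1)·P⁻¹ = [[-128, -3], [-64, -1]] · [[1, -3], [-1, 2]] = [[-125, 378], [-63, 190]].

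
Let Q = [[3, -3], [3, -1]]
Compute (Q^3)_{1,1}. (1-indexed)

-18

Q^2 = [[0, -6], [6, -8]]
Q^3 = [[-18, 6], [-6, -10]]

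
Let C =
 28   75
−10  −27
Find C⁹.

[[120658, 302925], [−40390, −101487]]

tr C = 1 and det C = −6, so the characteristic polynomial is λ² − (1)λ + (−6) with roots 3 and −2.
Eigenvectors give P = [[−3, 5], [1, −2]] with P⁻¹ = [[−2, −5], [−1, −3]], and C = P·diag(3, −2)·P⁻¹.
Then C⁹ = P·diag(19683, −512)·P⁻¹ = [[−59049, −2560], [19683, 1024]] · [[−2, −5], [−1, −3]] = [[120658, 302925], [−40390, −101487]].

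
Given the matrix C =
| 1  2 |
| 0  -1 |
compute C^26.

[[1, 0], [0, 1]]

C² = I (check: tr C = 0 and det C = -1), so C^26 = I since 26 is even.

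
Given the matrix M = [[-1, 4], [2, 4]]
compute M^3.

M^2 = [[9, 12], [6, 24]]
M^3 = [[15, 84], [42, 120]]

[[15, 84], [42, 120]]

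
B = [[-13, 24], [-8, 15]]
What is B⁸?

[[-19679, 39360], [-13120, 26241]]

tr B = 2 and det B = -3, so the characteristic polynomial is λ² − (2)λ + (-3) with roots 3 and -1.
Eigenvectors give P = [[-3, 2], [-2, 1]] with P⁻¹ = [[1, -2], [2, -3]], and B = P·diag(3, -1)·P⁻¹.
Then B⁸ = P·diag(6561, 1)·P⁻¹ = [[-19683, 2], [-13122, 1]] · [[1, -2], [2, -3]] = [[-19679, 39360], [-13120, 26241]].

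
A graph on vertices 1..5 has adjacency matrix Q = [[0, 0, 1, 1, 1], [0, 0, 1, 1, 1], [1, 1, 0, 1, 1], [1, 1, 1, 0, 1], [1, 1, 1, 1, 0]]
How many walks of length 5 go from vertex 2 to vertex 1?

96

The number of length-5 walks from vertex 2 to vertex 1 is entry (2,1) of Q⁵, where Q is the adjacency matrix.
Q² = [[3, 3, 2, 2, 2], [3, 3, 2, 2, 2], [2, 2, 4, 3, 3], [2, 2, 3, 4, 3], [2, 2, 3, 3, 4]]
Q³ = [[6, 6, 10, 10, 10], [6, 6, 10, 10, 10], [10, 10, 10, 11, 11], [10, 10, 11, 10, 11], [10, 10, 11, 11, 10]]
Q⁴ = [[30, 30, 32, 32, 32], [30, 30, 32, 32, 32], [32, 32, 42, 41, 41], [32, 32, 41, 42, 41], [32, 32, 41, 41, 42]]
Q⁵ = [[96, 96, 124, 124, 124], [96, 96, 124, 124, 124], [124, 124, 146, 147, 147], [124, 124, 147, 146, 147], [124, 124, 147, 147, 146]]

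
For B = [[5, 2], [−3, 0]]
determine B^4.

[[211, 130], [−195, −114]]

tr B = 5 and det B = 6, so the characteristic polynomial is λ² − (5)λ + (6) with roots 2 and 3.
Eigenvectors give P = [[2, 1], [−3, −1]] with P⁻¹ = [[−1, −1], [3, 2]], and B = P·diag(2, 3)·P⁻¹.
Then B^4 = P·diag(16, 81)·P⁻¹ = [[32, 81], [−48, −81]] · [[−1, −1], [3, 2]] = [[211, 130], [−195, −114]].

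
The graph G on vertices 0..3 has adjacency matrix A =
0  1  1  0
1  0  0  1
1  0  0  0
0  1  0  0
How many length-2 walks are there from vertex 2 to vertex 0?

The number of length-2 walks from vertex 2 to vertex 0 is entry (2,0) of A², where A is the adjacency matrix.
A² = [[2, 0, 0, 1], [0, 2, 1, 0], [0, 1, 1, 0], [1, 0, 0, 1]]

0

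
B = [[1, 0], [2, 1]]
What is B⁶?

B = I + N where N = [[0, 0], [2, 0]] is strictly lower-triangular, so N² = 0.
(I + N)⁶ = I + 6·N = [[1, 0], [12, 1]].

[[1, 0], [12, 1]]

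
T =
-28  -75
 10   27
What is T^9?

[[-120658, -302925], [40390, 101487]]

tr T = -1 and det T = -6, so the characteristic polynomial is λ² − (-1)λ + (-6) with roots 2 and -3.
Eigenvectors give P = [[-5, -3], [2, 1]] with P⁻¹ = [[1, 3], [-2, -5]], and T = P·diag(2, -3)·P⁻¹.
Then T^9 = P·diag(512, -19683)·P⁻¹ = [[-2560, 59049], [1024, -19683]] · [[1, 3], [-2, -5]] = [[-120658, -302925], [40390, 101487]].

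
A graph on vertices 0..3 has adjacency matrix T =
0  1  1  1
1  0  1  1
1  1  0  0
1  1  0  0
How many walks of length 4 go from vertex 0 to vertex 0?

The number of length-4 walks from vertex 0 to vertex 0 is entry (0,0) of T^4, where T is the adjacency matrix.
T^2 = [[3, 2, 1, 1], [2, 3, 1, 1], [1, 1, 2, 2], [1, 1, 2, 2]]
T^3 = [[4, 5, 5, 5], [5, 4, 5, 5], [5, 5, 2, 2], [5, 5, 2, 2]]
T^4 = [[15, 14, 9, 9], [14, 15, 9, 9], [9, 9, 10, 10], [9, 9, 10, 10]]

15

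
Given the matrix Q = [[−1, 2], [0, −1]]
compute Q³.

Q² = [[1, −4], [0, 1]]
Q³ = [[−1, 6], [0, −1]]

[[−1, 6], [0, −1]]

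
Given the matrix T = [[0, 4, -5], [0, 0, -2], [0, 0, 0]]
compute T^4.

[[0, 0, 0], [0, 0, 0], [0, 0, 0]]

T is strictly triangular, hence nilpotent: T^3 = 0, so T^4 = 0.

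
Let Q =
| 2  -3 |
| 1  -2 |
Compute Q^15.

Q² = I (check: tr Q = 0 and det Q = -1), so Q^15 = Q since 15 is odd.

[[2, -3], [1, -2]]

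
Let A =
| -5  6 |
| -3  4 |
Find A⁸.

[[511, -510], [255, -254]]

tr A = -1 and det A = -2, so the characteristic polynomial is λ² − (-1)λ + (-2) with roots -2 and 1.
Eigenvectors give P = [[-2, 1], [-1, 1]] with P⁻¹ = [[-1, 1], [-1, 2]], and A = P·diag(-2, 1)·P⁻¹.
Then A⁸ = P·diag(256, 1)·P⁻¹ = [[-512, 1], [-256, 1]] · [[-1, 1], [-1, 2]] = [[511, -510], [255, -254]].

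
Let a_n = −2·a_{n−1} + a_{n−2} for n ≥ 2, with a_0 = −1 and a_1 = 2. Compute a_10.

With companion matrix C = [[−2, 1], [1, 0]], [a_n, a_{n−1}]ᵀ = C·[a_{n−1}, a_{n−2}]ᵀ, so [a_10, a_9]ᵀ = C⁹·[a_1, a_0]ᵀ.
C⁹ = [[−2378, 985], [985, −408]], giving [a_10, a_9]ᵀ = [[−5741], [2378]].

−5741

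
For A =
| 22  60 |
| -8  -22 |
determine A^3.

[[88, 240], [-32, -88]]

tr A = 0 and det A = -4, so the characteristic polynomial is λ² − (0)λ + (-4) with roots 2 and -2.
Eigenvectors give P = [[-3, -5], [1, 2]] with P⁻¹ = [[-2, -5], [1, 3]], and A = P·diag(2, -2)·P⁻¹.
Then A^3 = P·diag(8, -8)·P⁻¹ = [[-24, 40], [8, -16]] · [[-2, -5], [1, 3]] = [[88, 240], [-32, -88]].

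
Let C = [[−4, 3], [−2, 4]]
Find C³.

[[−40, 30], [−20, 40]]

C² = [[10, 0], [0, 10]]
C³ = [[−40, 30], [−20, 40]]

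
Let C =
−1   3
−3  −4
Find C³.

[[53, 36], [−36, 17]]

C² = [[−8, −15], [15, 7]]
C³ = [[53, 36], [−36, 17]]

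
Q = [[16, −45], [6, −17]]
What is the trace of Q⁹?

tr Q = −1 and det Q = −2, so the characteristic polynomial is λ² − (−1)λ + (−2) with roots −2 and 1.
Eigenvectors give P = [[5, −3], [2, −1]] with P⁻¹ = [[−1, 3], [−2, 5]], and Q = P·diag(−2, 1)·P⁻¹.
Then Q⁹ = P·diag(−512, 1)·P⁻¹ = [[−2560, −3], [−1024, −1]] · [[−1, 3], [−2, 5]] = [[2566, −7695], [1026, −3077]].

−511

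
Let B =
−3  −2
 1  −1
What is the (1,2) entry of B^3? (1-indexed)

−22

B^2 = [[7, 8], [−4, −1]]
B^3 = [[−13, −22], [11, 9]]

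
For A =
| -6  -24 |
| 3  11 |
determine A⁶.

[[-5256, -15960], [1995, 6049]]

tr A = 5 and det A = 6, so the characteristic polynomial is λ² − (5)λ + (6) with roots 2 and 3.
Eigenvectors give P = [[-3, -8], [1, 3]] with P⁻¹ = [[-3, -8], [1, 3]], and A = P·diag(2, 3)·P⁻¹.
Then A⁶ = P·diag(64, 729)·P⁻¹ = [[-192, -5832], [64, 2187]] · [[-3, -8], [1, 3]] = [[-5256, -15960], [1995, 6049]].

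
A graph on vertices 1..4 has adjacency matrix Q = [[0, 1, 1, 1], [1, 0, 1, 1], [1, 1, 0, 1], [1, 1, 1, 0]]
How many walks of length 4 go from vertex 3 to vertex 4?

20

The number of length-4 walks from vertex 3 to vertex 4 is entry (3,4) of Q⁴, where Q is the adjacency matrix.
Q² = [[3, 2, 2, 2], [2, 3, 2, 2], [2, 2, 3, 2], [2, 2, 2, 3]]
Q³ = [[6, 7, 7, 7], [7, 6, 7, 7], [7, 7, 6, 7], [7, 7, 7, 6]]
Q⁴ = [[21, 20, 20, 20], [20, 21, 20, 20], [20, 20, 21, 20], [20, 20, 20, 21]]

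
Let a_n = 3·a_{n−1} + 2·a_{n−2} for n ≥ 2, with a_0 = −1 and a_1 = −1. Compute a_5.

With companion matrix B = [[3, 2], [1, 0]], [a_n, a_{n−1}]ᵀ = B·[a_{n−1}, a_{n−2}]ᵀ, so [a_5, a_4]ᵀ = B^4·[a_1, a_0]ᵀ.
B^4 = [[139, 78], [39, 22]], giving [a_5, a_4]ᵀ = [[−217], [−61]].

−217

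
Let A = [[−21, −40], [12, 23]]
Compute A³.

[[−141, −280], [84, 167]]

tr A = 2 and det A = −3, so the characteristic polynomial is λ² − (2)λ + (−3) with roots 3 and −1.
Eigenvectors give P = [[5, −2], [−3, 1]] with P⁻¹ = [[−1, −2], [−3, −5]], and A = P·diag(3, −1)·P⁻¹.
Then A³ = P·diag(27, −1)·P⁻¹ = [[135, 2], [−81, −1]] · [[−1, −2], [−3, −5]] = [[−141, −280], [84, 167]].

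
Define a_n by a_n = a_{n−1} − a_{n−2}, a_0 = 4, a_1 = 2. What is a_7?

2

With companion matrix T = [[1, −1], [1, 0]], [a_n, a_{n−1}]ᵀ = T·[a_{n−1}, a_{n−2}]ᵀ, so [a_7, a_6]ᵀ = T^6·[a_1, a_0]ᵀ.
T^6 = [[1, 0], [0, 1]], giving [a_7, a_6]ᵀ = [[2], [4]].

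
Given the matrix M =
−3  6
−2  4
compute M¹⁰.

M² = M (a projection; rank 1, trace 1), so M¹⁰ = M.

[[−3, 6], [−2, 4]]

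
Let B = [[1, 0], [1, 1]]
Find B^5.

[[1, 0], [5, 1]]

B = I + N where N = [[0, 0], [1, 0]] is strictly lower-triangular, so N^2 = 0.
(I + N)^5 = I + 5·N = [[1, 0], [5, 1]].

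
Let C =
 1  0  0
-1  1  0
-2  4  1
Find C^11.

C = I + N where N = [[0, 0, 0], [-1, 0, 0], [-2, 4, 0]] is strictly lower-triangular, so N^3 = 0.
(I + N)^11 = I + 11·N + 55·N^2 = [[1, 0, 0], [-11, 1, 0], [-242, 44, 1]].

[[1, 0, 0], [-11, 1, 0], [-242, 44, 1]]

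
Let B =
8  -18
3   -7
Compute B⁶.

tr B = 1 and det B = -2, so the characteristic polynomial is λ² − (1)λ + (-2) with roots 2 and -1.
Eigenvectors give P = [[3, 2], [1, 1]] with P⁻¹ = [[1, -2], [-1, 3]], and B = P·diag(2, -1)·P⁻¹.
Then B⁶ = P·diag(64, 1)·P⁻¹ = [[192, 2], [64, 1]] · [[1, -2], [-1, 3]] = [[190, -378], [63, -125]].

[[190, -378], [63, -125]]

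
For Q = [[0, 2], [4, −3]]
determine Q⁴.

[[136, −150], [−300, 361]]

Q² = [[8, −6], [−12, 17]]
Q³ = [[−24, 34], [68, −75]]
Q⁴ = [[136, −150], [−300, 361]]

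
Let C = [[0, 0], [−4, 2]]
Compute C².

[[0, 0], [−8, 4]]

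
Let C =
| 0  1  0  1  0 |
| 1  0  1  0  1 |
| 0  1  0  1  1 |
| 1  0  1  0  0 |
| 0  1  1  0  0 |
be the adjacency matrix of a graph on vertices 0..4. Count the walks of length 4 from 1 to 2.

7

The number of length-4 walks from vertex 1 to vertex 2 is entry (1,2) of C^4, where C is the adjacency matrix.
C^2 = [[2, 0, 2, 0, 1], [0, 3, 1, 2, 1], [2, 1, 3, 0, 1], [0, 2, 0, 2, 1], [1, 1, 1, 1, 2]]
C^3 = [[0, 5, 1, 4, 2], [5, 2, 6, 1, 4], [1, 6, 2, 5, 4], [4, 1, 5, 0, 2], [2, 4, 4, 2, 2]]
C^4 = [[9, 3, 11, 1, 6], [3, 15, 7, 11, 8], [11, 7, 15, 3, 8], [1, 11, 3, 9, 6], [6, 8, 8, 6, 8]]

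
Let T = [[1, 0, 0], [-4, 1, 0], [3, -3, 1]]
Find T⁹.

T = I + N where N = [[0, 0, 0], [-4, 0, 0], [3, -3, 0]] is strictly lower-triangular, so N³ = 0.
(I + N)⁹ = I + 9·N + 36·N² = [[1, 0, 0], [-36, 1, 0], [459, -27, 1]].

[[1, 0, 0], [-36, 1, 0], [459, -27, 1]]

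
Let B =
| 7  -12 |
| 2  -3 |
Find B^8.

[[19681, -39360], [6560, -13119]]

tr B = 4 and det B = 3, so the characteristic polynomial is λ² − (4)λ + (3) with roots 1 and 3.
Eigenvectors give P = [[-2, 3], [-1, 1]] with P⁻¹ = [[1, -3], [1, -2]], and B = P·diag(1, 3)·P⁻¹.
Then B^8 = P·diag(1, 6561)·P⁻¹ = [[-2, 19683], [-1, 6561]] · [[1, -3], [1, -2]] = [[19681, -39360], [6560, -13119]].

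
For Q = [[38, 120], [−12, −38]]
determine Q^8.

tr Q = 0 and det Q = −4, so the characteristic polynomial is λ² − (0)λ + (−4) with roots 2 and −2.
Eigenvectors give P = [[10, −3], [−3, 1]] with P⁻¹ = [[1, 3], [3, 10]], and Q = P·diag(2, −2)·P⁻¹.
Then Q^8 = P·diag(256, 256)·P⁻¹ = [[2560, −768], [−768, 256]] · [[1, 3], [3, 10]] = [[256, 0], [0, 256]].

[[256, 0], [0, 256]]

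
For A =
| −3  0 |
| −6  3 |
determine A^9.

[[−19683, 0], [−39366, 19683]]

tr A = 0 and det A = −9, so the characteristic polynomial is λ² − (0)λ + (−9) with roots 3 and −3.
Eigenvectors give P = [[0, −1], [1, −1]] with P⁻¹ = [[−1, 1], [−1, 0]], and A = P·diag(3, −3)·P⁻¹.
Then A^9 = P·diag(19683, −19683)·P⁻¹ = [[0, 19683], [19683, 19683]] · [[−1, 1], [−1, 0]] = [[−19683, 0], [−39366, 19683]].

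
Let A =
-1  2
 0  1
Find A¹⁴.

A² = I (check: tr A = 0 and det A = -1), so A¹⁴ = I since 14 is even.

[[1, 0], [0, 1]]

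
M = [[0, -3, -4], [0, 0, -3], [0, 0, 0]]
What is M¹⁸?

[[0, 0, 0], [0, 0, 0], [0, 0, 0]]

M is strictly triangular, hence nilpotent: M³ = 0, so M¹⁸ = 0.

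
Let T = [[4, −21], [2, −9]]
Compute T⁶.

tr T = −5 and det T = 6, so the characteristic polynomial is λ² − (−5)λ + (6) with roots −2 and −3.
Eigenvectors give P = [[7, 3], [2, 1]] with P⁻¹ = [[1, −3], [−2, 7]], and T = P·diag(−2, −3)·P⁻¹.
Then T⁶ = P·diag(64, 729)·P⁻¹ = [[448, 2187], [128, 729]] · [[1, −3], [−2, 7]] = [[−3926, 13965], [−1330, 4719]].

[[−3926, 13965], [−1330, 4719]]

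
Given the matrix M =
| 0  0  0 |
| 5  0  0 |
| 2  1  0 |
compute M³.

[[0, 0, 0], [0, 0, 0], [0, 0, 0]]

M is strictly triangular, hence nilpotent: M³ = 0, so M³ = 0.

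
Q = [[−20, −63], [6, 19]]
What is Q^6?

[[442, 1323], [−126, −377]]

tr Q = −1 and det Q = −2, so the characteristic polynomial is λ² − (−1)λ + (−2) with roots 1 and −2.
Eigenvectors give P = [[−3, 7], [1, −2]] with P⁻¹ = [[2, 7], [1, 3]], and Q = P·diag(1, −2)·P⁻¹.
Then Q^6 = P·diag(1, 64)·P⁻¹ = [[−3, 448], [1, −128]] · [[2, 7], [1, 3]] = [[442, 1323], [−126, −377]].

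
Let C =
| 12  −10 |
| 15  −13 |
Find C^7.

[[4758, −4630], [6945, −6817]]

tr C = −1 and det C = −6, so the characteristic polynomial is λ² − (−1)λ + (−6) with roots −3 and 2.
Eigenvectors give P = [[2, −1], [3, −1]] with P⁻¹ = [[−1, 1], [−3, 2]], and C = P·diag(−3, 2)·P⁻¹.
Then C^7 = P·diag(−2187, 128)·P⁻¹ = [[−4374, −128], [−6561, −128]] · [[−1, 1], [−3, 2]] = [[4758, −4630], [6945, −6817]].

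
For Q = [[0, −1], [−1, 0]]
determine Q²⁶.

Q² = I (check: tr Q = 0 and det Q = −1), so Q²⁶ = I since 26 is even.

[[1, 0], [0, 1]]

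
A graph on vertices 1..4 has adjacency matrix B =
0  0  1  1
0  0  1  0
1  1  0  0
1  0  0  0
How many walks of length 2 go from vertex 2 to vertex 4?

0

The number of length-2 walks from vertex 2 to vertex 4 is entry (2,4) of B², where B is the adjacency matrix.
B² = [[2, 1, 0, 0], [1, 1, 0, 0], [0, 0, 2, 1], [0, 0, 1, 1]]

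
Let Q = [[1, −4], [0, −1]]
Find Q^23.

[[1, −4], [0, −1]]

Q² = I (check: tr Q = 0 and det Q = −1), so Q^23 = Q since 23 is odd.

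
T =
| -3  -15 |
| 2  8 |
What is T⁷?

[[-10167, -30885], [4118, 12482]]

tr T = 5 and det T = 6, so the characteristic polynomial is λ² − (5)λ + (6) with roots 2 and 3.
Eigenvectors give P = [[-3, -5], [1, 2]] with P⁻¹ = [[-2, -5], [1, 3]], and T = P·diag(2, 3)·P⁻¹.
Then T⁷ = P·diag(128, 2187)·P⁻¹ = [[-384, -10935], [128, 4374]] · [[-2, -5], [1, 3]] = [[-10167, -30885], [4118, 12482]].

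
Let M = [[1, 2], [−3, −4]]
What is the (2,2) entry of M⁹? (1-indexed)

−1534

tr M = −3 and det M = 2, so the characteristic polynomial is λ² − (−3)λ + (2) with roots −1 and −2.
Eigenvectors give P = [[−1, 2], [1, −3]] with P⁻¹ = [[−3, −2], [−1, −1]], and M = P·diag(−1, −2)·P⁻¹.
Then M⁹ = P·diag(−1, −512)·P⁻¹ = [[1, −1024], [−1, 1536]] · [[−3, −2], [−1, −1]] = [[1021, 1022], [−1533, −1534]].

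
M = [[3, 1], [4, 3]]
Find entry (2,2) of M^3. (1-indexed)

M^2 = [[13, 6], [24, 13]]
M^3 = [[63, 31], [124, 63]]

63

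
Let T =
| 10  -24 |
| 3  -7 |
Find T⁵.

tr T = 3 and det T = 2, so the characteristic polynomial is λ² − (3)λ + (2) with roots 2 and 1.
Eigenvectors give P = [[3, -8], [1, -3]] with P⁻¹ = [[3, -8], [1, -3]], and T = P·diag(2, 1)·P⁻¹.
Then T⁵ = P·diag(32, 1)·P⁻¹ = [[96, -8], [32, -3]] · [[3, -8], [1, -3]] = [[280, -744], [93, -247]].

[[280, -744], [93, -247]]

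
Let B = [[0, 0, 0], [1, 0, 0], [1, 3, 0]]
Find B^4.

B is strictly triangular, hence nilpotent: B^3 = 0, so B^4 = 0.

[[0, 0, 0], [0, 0, 0], [0, 0, 0]]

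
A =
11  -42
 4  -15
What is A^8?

[[-39359, 137760], [-13120, 45921]]

tr A = -4 and det A = 3, so the characteristic polynomial is λ² − (-4)λ + (3) with roots -1 and -3.
Eigenvectors give P = [[7, 3], [2, 1]] with P⁻¹ = [[1, -3], [-2, 7]], and A = P·diag(-1, -3)·P⁻¹.
Then A^8 = P·diag(1, 6561)·P⁻¹ = [[7, 19683], [2, 6561]] · [[1, -3], [-2, 7]] = [[-39359, 137760], [-13120, 45921]].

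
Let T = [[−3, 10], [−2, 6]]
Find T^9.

tr T = 3 and det T = 2, so the characteristic polynomial is λ² − (3)λ + (2) with roots 1 and 2.
Eigenvectors give P = [[−5, 2], [−2, 1]] with P⁻¹ = [[−1, 2], [−2, 5]], and T = P·diag(1, 2)·P⁻¹.
Then T^9 = P·diag(1, 512)·P⁻¹ = [[−5, 1024], [−2, 512]] · [[−1, 2], [−2, 5]] = [[−2043, 5110], [−1022, 2556]].

[[−2043, 5110], [−1022, 2556]]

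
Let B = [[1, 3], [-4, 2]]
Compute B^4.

B^2 = [[-11, 9], [-12, -8]]
B^3 = [[-47, -15], [20, -52]]
B^4 = [[13, -171], [228, -44]]

[[13, -171], [228, -44]]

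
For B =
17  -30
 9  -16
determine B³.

[[53, -90], [27, -46]]

tr B = 1 and det B = -2, so the characteristic polynomial is λ² − (1)λ + (-2) with roots -1 and 2.
Eigenvectors give P = [[-5, -2], [-3, -1]] with P⁻¹ = [[1, -2], [-3, 5]], and B = P·diag(-1, 2)·P⁻¹.
Then B³ = P·diag(-1, 8)·P⁻¹ = [[5, -16], [3, -8]] · [[1, -2], [-3, 5]] = [[53, -90], [27, -46]].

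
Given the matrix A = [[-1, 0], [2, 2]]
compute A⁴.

A² = [[1, 0], [2, 4]]
A³ = [[-1, 0], [6, 8]]
A⁴ = [[1, 0], [10, 16]]

[[1, 0], [10, 16]]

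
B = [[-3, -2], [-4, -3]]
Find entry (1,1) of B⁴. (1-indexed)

B² = [[17, 12], [24, 17]]
B³ = [[-99, -70], [-140, -99]]
B⁴ = [[577, 408], [816, 577]]

577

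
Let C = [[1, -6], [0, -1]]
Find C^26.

C² = I (check: tr C = 0 and det C = -1), so C^26 = I since 26 is even.

[[1, 0], [0, 1]]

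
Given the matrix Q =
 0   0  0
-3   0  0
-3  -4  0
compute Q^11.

[[0, 0, 0], [0, 0, 0], [0, 0, 0]]

Q is strictly triangular, hence nilpotent: Q^3 = 0, so Q^11 = 0.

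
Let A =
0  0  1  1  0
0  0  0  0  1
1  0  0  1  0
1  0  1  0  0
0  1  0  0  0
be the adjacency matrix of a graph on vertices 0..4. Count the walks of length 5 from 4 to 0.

0

The number of length-5 walks from vertex 4 to vertex 0 is entry (4,0) of A^5, where A is the adjacency matrix.
A^2 = [[2, 0, 1, 1, 0], [0, 1, 0, 0, 0], [1, 0, 2, 1, 0], [1, 0, 1, 2, 0], [0, 0, 0, 0, 1]]
A^3 = [[2, 0, 3, 3, 0], [0, 0, 0, 0, 1], [3, 0, 2, 3, 0], [3, 0, 3, 2, 0], [0, 1, 0, 0, 0]]
A^4 = [[6, 0, 5, 5, 0], [0, 1, 0, 0, 0], [5, 0, 6, 5, 0], [5, 0, 5, 6, 0], [0, 0, 0, 0, 1]]
A^5 = [[10, 0, 11, 11, 0], [0, 0, 0, 0, 1], [11, 0, 10, 11, 0], [11, 0, 11, 10, 0], [0, 1, 0, 0, 0]]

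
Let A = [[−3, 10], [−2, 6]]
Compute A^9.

[[−2043, 5110], [−1022, 2556]]

tr A = 3 and det A = 2, so the characteristic polynomial is λ² − (3)λ + (2) with roots 2 and 1.
Eigenvectors give P = [[2, 5], [1, 2]] with P⁻¹ = [[−2, 5], [1, −2]], and A = P·diag(2, 1)·P⁻¹.
Then A^9 = P·diag(512, 1)·P⁻¹ = [[1024, 5], [512, 2]] · [[−2, 5], [1, −2]] = [[−2043, 5110], [−1022, 2556]].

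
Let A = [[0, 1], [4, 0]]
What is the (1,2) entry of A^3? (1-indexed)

A^2 = [[4, 0], [0, 4]]
A^3 = [[0, 4], [16, 0]]

4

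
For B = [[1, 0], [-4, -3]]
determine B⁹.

tr B = -2 and det B = -3, so the characteristic polynomial is λ² − (-2)λ + (-3) with roots 1 and -3.
Eigenvectors give P = [[1, 0], [-1, -1]] with P⁻¹ = [[1, 0], [-1, -1]], and B = P·diag(1, -3)·P⁻¹.
Then B⁹ = P·diag(1, -19683)·P⁻¹ = [[1, 0], [-1, 19683]] · [[1, 0], [-1, -1]] = [[1, 0], [-19684, -19683]].

[[1, 0], [-19684, -19683]]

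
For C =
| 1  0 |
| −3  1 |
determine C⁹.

[[1, 0], [−27, 1]]

C = I + N where N = [[0, 0], [−3, 0]] is strictly lower-triangular, so N² = 0.
(I + N)⁹ = I + 9·N = [[1, 0], [−27, 1]].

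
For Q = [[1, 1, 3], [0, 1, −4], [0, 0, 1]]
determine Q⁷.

Q = I + N where N = [[0, 1, 3], [0, 0, −4], [0, 0, 0]] is strictly upper-triangular, so N³ = 0.
(I + N)⁷ = I + 7·N + 21·N² = [[1, 7, −63], [0, 1, −28], [0, 0, 1]].

[[1, 7, −63], [0, 1, −28], [0, 0, 1]]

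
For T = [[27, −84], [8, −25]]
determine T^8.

tr T = 2 and det T = −3, so the characteristic polynomial is λ² − (2)λ + (−3) with roots 3 and −1.
Eigenvectors give P = [[7, 3], [2, 1]] with P⁻¹ = [[1, −3], [−2, 7]], and T = P·diag(3, −1)·P⁻¹.
Then T^8 = P·diag(6561, 1)·P⁻¹ = [[45927, 3], [13122, 1]] · [[1, −3], [−2, 7]] = [[45921, −137760], [13120, −39359]].

[[45921, −137760], [13120, −39359]]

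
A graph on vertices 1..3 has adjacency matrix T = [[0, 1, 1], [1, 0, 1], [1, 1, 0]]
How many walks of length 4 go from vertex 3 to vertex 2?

5

The number of length-4 walks from vertex 3 to vertex 2 is entry (3,2) of T^4, where T is the adjacency matrix.
T^2 = [[2, 1, 1], [1, 2, 1], [1, 1, 2]]
T^3 = [[2, 3, 3], [3, 2, 3], [3, 3, 2]]
T^4 = [[6, 5, 5], [5, 6, 5], [5, 5, 6]]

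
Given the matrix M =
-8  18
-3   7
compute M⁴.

[[46, -90], [15, -29]]

tr M = -1 and det M = -2, so the characteristic polynomial is λ² − (-1)λ + (-2) with roots -2 and 1.
Eigenvectors give P = [[3, 2], [1, 1]] with P⁻¹ = [[1, -2], [-1, 3]], and M = P·diag(-2, 1)·P⁻¹.
Then M⁴ = P·diag(16, 1)·P⁻¹ = [[48, 2], [16, 1]] · [[1, -2], [-1, 3]] = [[46, -90], [15, -29]].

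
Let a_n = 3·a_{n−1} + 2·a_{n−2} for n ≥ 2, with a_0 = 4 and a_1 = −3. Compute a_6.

−373

With companion matrix Q = [[3, 2], [1, 0]], [a_n, a_{n−1}]ᵀ = Q·[a_{n−1}, a_{n−2}]ᵀ, so [a_6, a_5]ᵀ = Q^5·[a_1, a_0]ᵀ.
Q^5 = [[495, 278], [139, 78]], giving [a_6, a_5]ᵀ = [[−373], [−105]].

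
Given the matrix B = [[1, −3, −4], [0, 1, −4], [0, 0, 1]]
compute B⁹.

[[1, −27, 396], [0, 1, −36], [0, 0, 1]]

B = I + N where N = [[0, −3, −4], [0, 0, −4], [0, 0, 0]] is strictly upper-triangular, so N³ = 0.
(I + N)⁹ = I + 9·N + 36·N² = [[1, −27, 396], [0, 1, −36], [0, 0, 1]].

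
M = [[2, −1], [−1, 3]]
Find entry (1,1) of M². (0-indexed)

10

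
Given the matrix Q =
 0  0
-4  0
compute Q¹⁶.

Q is strictly triangular, hence nilpotent: Q² = 0, so Q¹⁶ = 0.

[[0, 0], [0, 0]]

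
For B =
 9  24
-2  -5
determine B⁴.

[[321, 960], [-80, -239]]

tr B = 4 and det B = 3, so the characteristic polynomial is λ² − (4)λ + (3) with roots 3 and 1.
Eigenvectors give P = [[4, -3], [-1, 1]] with P⁻¹ = [[1, 3], [1, 4]], and B = P·diag(3, 1)·P⁻¹.
Then B⁴ = P·diag(81, 1)·P⁻¹ = [[324, -3], [-81, 1]] · [[1, 3], [1, 4]] = [[321, 960], [-80, -239]].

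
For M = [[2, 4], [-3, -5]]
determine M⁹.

tr M = -3 and det M = 2, so the characteristic polynomial is λ² − (-3)λ + (2) with roots -1 and -2.
Eigenvectors give P = [[4, -1], [-3, 1]] with P⁻¹ = [[1, 1], [3, 4]], and M = P·diag(-1, -2)·P⁻¹.
Then M⁹ = P·diag(-1, -512)·P⁻¹ = [[-4, 512], [3, -512]] · [[1, 1], [3, 4]] = [[1532, 2044], [-1533, -2045]].

[[1532, 2044], [-1533, -2045]]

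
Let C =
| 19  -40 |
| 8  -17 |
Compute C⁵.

tr C = 2 and det C = -3, so the characteristic polynomial is λ² − (2)λ + (-3) with roots -1 and 3.
Eigenvectors give P = [[-2, 5], [-1, 2]] with P⁻¹ = [[2, -5], [1, -2]], and C = P·diag(-1, 3)·P⁻¹.
Then C⁵ = P·diag(-1, 243)·P⁻¹ = [[2, 1215], [1, 486]] · [[2, -5], [1, -2]] = [[1219, -2440], [488, -977]].

[[1219, -2440], [488, -977]]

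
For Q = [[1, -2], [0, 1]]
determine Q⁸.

[[1, -16], [0, 1]]

Q = I + N where N = [[0, -2], [0, 0]] is strictly upper-triangular, so N² = 0.
(I + N)⁸ = I + 8·N = [[1, -16], [0, 1]].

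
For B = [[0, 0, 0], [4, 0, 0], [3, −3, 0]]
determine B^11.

[[0, 0, 0], [0, 0, 0], [0, 0, 0]]

B is strictly triangular, hence nilpotent: B^3 = 0, so B^11 = 0.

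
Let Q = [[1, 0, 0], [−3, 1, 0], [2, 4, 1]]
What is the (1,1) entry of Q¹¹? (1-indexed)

1

Q = I + N where N = [[0, 0, 0], [−3, 0, 0], [2, 4, 0]] is strictly lower-triangular, so N³ = 0.
(I + N)¹¹ = I + 11·N + 55·N² = [[1, 0, 0], [−33, 1, 0], [−638, 44, 1]].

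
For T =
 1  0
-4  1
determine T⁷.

[[1, 0], [-28, 1]]

T = I + N where N = [[0, 0], [-4, 0]] is strictly lower-triangular, so N² = 0.
(I + N)⁷ = I + 7·N = [[1, 0], [-28, 1]].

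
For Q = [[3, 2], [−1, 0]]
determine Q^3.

tr Q = 3 and det Q = 2, so the characteristic polynomial is λ² − (3)λ + (2) with roots 1 and 2.
Eigenvectors give P = [[−1, −2], [1, 1]] with P⁻¹ = [[1, 2], [−1, −1]], and Q = P·diag(1, 2)·P⁻¹.
Then Q^3 = P·diag(1, 8)·P⁻¹ = [[−1, −16], [1, 8]] · [[1, 2], [−1, −1]] = [[15, 14], [−7, −6]].

[[15, 14], [−7, −6]]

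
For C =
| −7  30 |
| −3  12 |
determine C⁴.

[[−569, 1950], [−195, 666]]

tr C = 5 and det C = 6, so the characteristic polynomial is λ² − (5)λ + (6) with roots 2 and 3.
Eigenvectors give P = [[−10, −3], [−3, −1]] with P⁻¹ = [[−1, 3], [3, −10]], and C = P·diag(2, 3)·P⁻¹.
Then C⁴ = P·diag(16, 81)·P⁻¹ = [[−160, −243], [−48, −81]] · [[−1, 3], [3, −10]] = [[−569, 1950], [−195, 666]].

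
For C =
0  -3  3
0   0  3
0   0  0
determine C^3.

[[0, 0, 0], [0, 0, 0], [0, 0, 0]]

C is strictly triangular, hence nilpotent: C^3 = 0, so C^3 = 0.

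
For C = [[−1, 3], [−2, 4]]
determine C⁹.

[[−1021, 1533], [−1022, 1534]]

tr C = 3 and det C = 2, so the characteristic polynomial is λ² − (3)λ + (2) with roots 2 and 1.
Eigenvectors give P = [[−1, −3], [−1, −2]] with P⁻¹ = [[2, −3], [−1, 1]], and C = P·diag(2, 1)·P⁻¹.
Then C⁹ = P·diag(512, 1)·P⁻¹ = [[−512, −3], [−512, −2]] · [[2, −3], [−1, 1]] = [[−1021, 1533], [−1022, 1534]].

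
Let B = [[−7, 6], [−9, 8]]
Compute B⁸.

[[−509, 510], [−765, 766]]

tr B = 1 and det B = −2, so the characteristic polynomial is λ² − (1)λ + (−2) with roots 2 and −1.
Eigenvectors give P = [[−2, 1], [−3, 1]] with P⁻¹ = [[1, −1], [3, −2]], and B = P·diag(2, −1)·P⁻¹.
Then B⁸ = P·diag(256, 1)·P⁻¹ = [[−512, 1], [−768, 1]] · [[1, −1], [3, −2]] = [[−509, 510], [−765, 766]].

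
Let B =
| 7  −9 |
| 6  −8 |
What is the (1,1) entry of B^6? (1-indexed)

−125

tr B = −1 and det B = −2, so the characteristic polynomial is λ² − (−1)λ + (−2) with roots −2 and 1.
Eigenvectors give P = [[−1, −3], [−1, −2]] with P⁻¹ = [[2, −3], [−1, 1]], and B = P·diag(−2, 1)·P⁻¹.
Then B^6 = P·diag(64, 1)·P⁻¹ = [[−64, −3], [−64, −2]] · [[2, −3], [−1, 1]] = [[−125, 189], [−126, 190]].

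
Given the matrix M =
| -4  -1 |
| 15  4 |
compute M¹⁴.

[[1, 0], [0, 1]]

M² = I (check: tr M = 0 and det M = -1), so M¹⁴ = I since 14 is even.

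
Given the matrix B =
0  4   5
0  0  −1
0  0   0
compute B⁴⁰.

[[0, 0, 0], [0, 0, 0], [0, 0, 0]]

B is strictly triangular, hence nilpotent: B³ = 0, so B⁴⁰ = 0.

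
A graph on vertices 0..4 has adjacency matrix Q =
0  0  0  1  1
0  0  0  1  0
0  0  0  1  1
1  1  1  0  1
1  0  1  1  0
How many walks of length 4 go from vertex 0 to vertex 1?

The number of length-4 walks from vertex 0 to vertex 1 is entry (0,1) of Q^4, where Q is the adjacency matrix.
Q^2 = [[2, 1, 2, 1, 1], [1, 1, 1, 0, 1], [2, 1, 2, 1, 1], [1, 0, 1, 4, 2], [1, 1, 1, 2, 3]]
Q^3 = [[2, 1, 2, 6, 5], [1, 0, 1, 4, 2], [2, 1, 2, 6, 5], [6, 4, 6, 4, 6], [5, 2, 5, 6, 4]]
Q^4 = [[11, 6, 11, 10, 10], [6, 4, 6, 4, 6], [11, 6, 11, 10, 10], [10, 4, 10, 22, 16], [10, 6, 10, 16, 16]]

6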